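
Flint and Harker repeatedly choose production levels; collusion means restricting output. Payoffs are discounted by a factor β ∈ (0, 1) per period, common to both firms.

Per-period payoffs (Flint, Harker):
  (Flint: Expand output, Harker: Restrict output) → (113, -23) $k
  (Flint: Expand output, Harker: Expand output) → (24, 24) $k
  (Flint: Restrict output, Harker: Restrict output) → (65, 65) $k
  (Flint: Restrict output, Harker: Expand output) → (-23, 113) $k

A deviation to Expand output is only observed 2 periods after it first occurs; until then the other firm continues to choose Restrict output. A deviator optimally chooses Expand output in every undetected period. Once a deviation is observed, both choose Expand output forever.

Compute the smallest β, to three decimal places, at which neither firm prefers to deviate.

Deviating for the 2 undetected periods gains 113−65 = 48 per period over cooperation, then loses 65−24 = 41 per period forever once punishment starts.
Gain: 48(1 + β + … + β^1); loss: 41·β^2/(1−β).
No profitable deviation ⇔ 48(1−β^2) ≤ 41·β^2, i.e. β^2 ≥ 48/(48+41) = 48/89.
Hence β ≥ (48/89)^(1/2) ≈ 0.734.

0.734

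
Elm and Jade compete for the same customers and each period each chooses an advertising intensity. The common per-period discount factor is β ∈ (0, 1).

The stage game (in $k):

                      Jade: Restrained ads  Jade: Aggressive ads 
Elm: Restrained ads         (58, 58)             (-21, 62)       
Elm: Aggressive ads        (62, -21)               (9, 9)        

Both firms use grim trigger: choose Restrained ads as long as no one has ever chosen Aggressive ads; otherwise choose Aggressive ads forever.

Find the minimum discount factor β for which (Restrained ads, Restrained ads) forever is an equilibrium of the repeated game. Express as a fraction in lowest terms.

4/53

One-period gain from deviating is 62 − 58 = 4. The loss is 58 − 9 = 49 in every subsequent period, with present value 49·β/(1−β).
Deviation is unprofitable when 49·β/(1−β) ≥ 4, i.e. β/(1−β) ≥ 4/49.
Equivalently β ≥ 4/(4+49) = 4/53.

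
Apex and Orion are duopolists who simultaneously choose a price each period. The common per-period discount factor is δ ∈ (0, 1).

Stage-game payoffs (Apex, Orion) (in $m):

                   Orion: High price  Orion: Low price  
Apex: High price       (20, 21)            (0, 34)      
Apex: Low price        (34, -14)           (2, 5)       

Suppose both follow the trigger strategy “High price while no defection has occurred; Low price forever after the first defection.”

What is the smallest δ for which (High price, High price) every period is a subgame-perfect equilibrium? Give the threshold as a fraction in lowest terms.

13/29

Apex's threshold: (34−20)/(34−2) = 7/16.
Orion's threshold: (34−21)/(34−5) = 13/29.
7/16 < 13/29, so Orion binds and δ* = 13/29.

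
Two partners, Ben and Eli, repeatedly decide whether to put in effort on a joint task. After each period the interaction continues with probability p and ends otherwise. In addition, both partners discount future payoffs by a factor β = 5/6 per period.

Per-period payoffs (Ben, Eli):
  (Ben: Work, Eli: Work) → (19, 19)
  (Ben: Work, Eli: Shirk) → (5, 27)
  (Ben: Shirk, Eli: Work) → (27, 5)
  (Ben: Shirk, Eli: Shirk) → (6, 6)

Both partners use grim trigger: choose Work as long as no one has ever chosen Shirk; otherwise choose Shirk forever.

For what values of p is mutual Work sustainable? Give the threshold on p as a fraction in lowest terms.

16/35

With continuation probability p and discount β, the effective per-period discount factor is βp.
Grim-trigger IC: βp ≥ (27−19)/(27−6) = 8/21.
So p ≥ (8/21)/(5/6) = 16/35.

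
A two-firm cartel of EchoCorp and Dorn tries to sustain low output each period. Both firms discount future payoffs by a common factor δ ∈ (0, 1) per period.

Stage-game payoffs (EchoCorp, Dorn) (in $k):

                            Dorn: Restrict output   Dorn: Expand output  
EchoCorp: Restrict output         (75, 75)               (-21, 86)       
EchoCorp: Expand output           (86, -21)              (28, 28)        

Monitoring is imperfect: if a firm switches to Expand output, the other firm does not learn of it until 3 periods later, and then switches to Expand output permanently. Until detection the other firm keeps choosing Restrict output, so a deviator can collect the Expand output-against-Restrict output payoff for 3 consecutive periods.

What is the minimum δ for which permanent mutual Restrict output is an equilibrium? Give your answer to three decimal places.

A deviator earns 86 for 3 periods, then 28 forever; cooperating earns 75 forever. Multiplying the IC by (1−δ):
75 ≥ 86(1−δ^3) + 28δ^3, so 58·δ^3 ≥ 11 and δ^3 ≥ 11/58.
δ ≥ (11/58)^(1/3) ≈ 0.575.

0.575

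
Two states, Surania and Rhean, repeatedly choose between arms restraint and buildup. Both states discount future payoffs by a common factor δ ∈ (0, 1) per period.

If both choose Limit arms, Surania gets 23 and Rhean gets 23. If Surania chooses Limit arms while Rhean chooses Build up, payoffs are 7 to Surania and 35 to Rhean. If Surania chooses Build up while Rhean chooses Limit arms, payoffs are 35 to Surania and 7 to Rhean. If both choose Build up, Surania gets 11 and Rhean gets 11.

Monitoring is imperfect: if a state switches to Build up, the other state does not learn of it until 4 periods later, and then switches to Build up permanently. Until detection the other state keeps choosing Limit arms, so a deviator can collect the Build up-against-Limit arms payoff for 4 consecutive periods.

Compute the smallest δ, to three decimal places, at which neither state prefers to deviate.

0.841

The best deviation is to choose Build up for all 4 undetected periods, earning 35 each, then 11 forever once detected.
Deviation value: 35(1−δ^4)/(1−δ) + 11δ^4/(1−δ); cooperation value: 23/(1−δ).
IC: 23 ≥ 35(1−δ^4) + 11δ^4 = 35 − 24δ^4.
So δ^4 ≥ 12/24 = 1/2, giving δ ≥ (1/2)^(1/4) ≈ 0.841.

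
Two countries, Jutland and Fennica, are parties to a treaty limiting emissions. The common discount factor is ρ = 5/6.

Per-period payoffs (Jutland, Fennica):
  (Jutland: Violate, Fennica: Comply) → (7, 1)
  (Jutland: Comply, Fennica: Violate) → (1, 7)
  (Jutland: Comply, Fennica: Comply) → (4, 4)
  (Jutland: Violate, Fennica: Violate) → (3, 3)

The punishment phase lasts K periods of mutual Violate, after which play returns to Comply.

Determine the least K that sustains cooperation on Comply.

6

Need Σ_{k=1}^{K} ρ^k ≥ (7−4)/(4−3) = 3.0000 at ρ = 5/6.
At K = 5 the sum is 2.9906 < 3.0000; at K = 6 it is 3.3255 ≥ 3.0000.
So the minimum punishment length is K = 6.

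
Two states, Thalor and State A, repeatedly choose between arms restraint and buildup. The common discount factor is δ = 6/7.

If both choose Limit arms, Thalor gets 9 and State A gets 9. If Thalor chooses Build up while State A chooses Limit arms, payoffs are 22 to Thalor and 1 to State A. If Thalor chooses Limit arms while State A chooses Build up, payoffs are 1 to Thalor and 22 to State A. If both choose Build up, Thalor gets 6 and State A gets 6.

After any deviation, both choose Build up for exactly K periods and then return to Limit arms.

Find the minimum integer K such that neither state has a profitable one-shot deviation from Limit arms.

9

IC: δ(1−δ^K)/(1−δ) ≥ (22−9)/(9−6) = 13/3.
With δ = 6/7: need 1 − δ^K ≥ 13/3·(1−6/7)/(6/7), i.e. δ^K ≤ 0.2778.
Since (6/7)^8 = 0.2914 and (6/7)^9 = 0.2497, the smallest such K is 9.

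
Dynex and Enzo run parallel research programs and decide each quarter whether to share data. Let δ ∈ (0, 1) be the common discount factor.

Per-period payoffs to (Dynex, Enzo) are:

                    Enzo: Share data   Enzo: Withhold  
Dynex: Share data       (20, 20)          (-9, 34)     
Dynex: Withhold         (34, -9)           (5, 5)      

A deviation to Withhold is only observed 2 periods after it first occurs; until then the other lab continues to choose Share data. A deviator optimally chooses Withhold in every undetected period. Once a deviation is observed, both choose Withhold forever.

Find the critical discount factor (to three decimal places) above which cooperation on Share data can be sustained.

A deviator earns 34 for 2 periods, then 5 forever; cooperating earns 20 forever. Multiplying the IC by (1−δ):
20 ≥ 34(1−δ^2) + 5δ^2, so 29·δ^2 ≥ 14 and δ^2 ≥ 14/29.
δ ≥ (14/29)^(1/2) ≈ 0.695.

0.695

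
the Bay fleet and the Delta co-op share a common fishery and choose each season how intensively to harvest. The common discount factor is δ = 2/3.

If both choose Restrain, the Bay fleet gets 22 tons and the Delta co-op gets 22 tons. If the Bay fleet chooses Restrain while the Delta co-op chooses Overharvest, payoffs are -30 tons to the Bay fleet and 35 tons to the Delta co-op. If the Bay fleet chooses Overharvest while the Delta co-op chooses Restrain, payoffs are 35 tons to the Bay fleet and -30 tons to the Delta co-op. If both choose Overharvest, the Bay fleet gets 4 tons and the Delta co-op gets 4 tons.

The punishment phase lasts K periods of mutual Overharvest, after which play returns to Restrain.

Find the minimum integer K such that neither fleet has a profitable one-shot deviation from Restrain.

2

No profitable deviation requires (22−4)(δ+…+δ^K) ≥ 35−22, i.e. δ+…+δ^K ≥ 13/18 ≈ 0.7222.
With δ = 2/3, the partial sums are K=1: 0.6667, K=2: 1.1111.
K = 2 is the first length at which the sum reaches 0.7222.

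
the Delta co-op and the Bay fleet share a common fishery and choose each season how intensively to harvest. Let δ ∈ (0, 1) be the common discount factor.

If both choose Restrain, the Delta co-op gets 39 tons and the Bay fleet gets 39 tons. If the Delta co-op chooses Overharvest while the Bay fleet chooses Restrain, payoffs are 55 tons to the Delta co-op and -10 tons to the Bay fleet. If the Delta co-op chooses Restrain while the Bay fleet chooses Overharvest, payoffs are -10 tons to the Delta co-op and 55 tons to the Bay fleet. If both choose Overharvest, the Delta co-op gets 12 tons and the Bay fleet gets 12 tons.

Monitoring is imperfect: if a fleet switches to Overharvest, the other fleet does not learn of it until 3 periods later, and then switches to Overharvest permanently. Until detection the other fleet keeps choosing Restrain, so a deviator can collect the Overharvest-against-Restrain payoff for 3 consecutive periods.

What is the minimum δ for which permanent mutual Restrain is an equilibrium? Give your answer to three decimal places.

Deviating for the 3 undetected periods gains 55−39 = 16 per period over cooperation, then loses 39−12 = 27 per period forever once punishment starts.
Gain: 16(1 + δ + … + δ^2); loss: 27·δ^3/(1−δ).
No profitable deviation ⇔ 16(1−δ^3) ≤ 27·δ^3, i.e. δ^3 ≥ 16/(16+27) = 16/43.
Hence δ ≥ (16/43)^(1/3) ≈ 0.719.

0.719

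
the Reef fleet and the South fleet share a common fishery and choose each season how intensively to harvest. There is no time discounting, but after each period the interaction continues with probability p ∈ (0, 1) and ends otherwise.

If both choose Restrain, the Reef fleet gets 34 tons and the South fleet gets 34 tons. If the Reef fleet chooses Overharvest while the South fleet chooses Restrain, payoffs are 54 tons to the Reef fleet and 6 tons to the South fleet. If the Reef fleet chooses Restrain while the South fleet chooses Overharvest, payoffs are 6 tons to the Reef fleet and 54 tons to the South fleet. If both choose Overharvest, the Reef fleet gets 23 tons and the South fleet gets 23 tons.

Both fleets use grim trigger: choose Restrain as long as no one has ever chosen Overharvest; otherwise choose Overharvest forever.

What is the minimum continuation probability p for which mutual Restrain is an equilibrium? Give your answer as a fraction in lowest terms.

20/31

Expected cooperation value is 34 + p·34 + p²·34 + … = 34/(1−p); deviation gives 54 + p·23/(1−p).
34 ≥ 54(1−p) + 23p ⇒ 31p ≥ 20 ⇒ p ≥ 20/31.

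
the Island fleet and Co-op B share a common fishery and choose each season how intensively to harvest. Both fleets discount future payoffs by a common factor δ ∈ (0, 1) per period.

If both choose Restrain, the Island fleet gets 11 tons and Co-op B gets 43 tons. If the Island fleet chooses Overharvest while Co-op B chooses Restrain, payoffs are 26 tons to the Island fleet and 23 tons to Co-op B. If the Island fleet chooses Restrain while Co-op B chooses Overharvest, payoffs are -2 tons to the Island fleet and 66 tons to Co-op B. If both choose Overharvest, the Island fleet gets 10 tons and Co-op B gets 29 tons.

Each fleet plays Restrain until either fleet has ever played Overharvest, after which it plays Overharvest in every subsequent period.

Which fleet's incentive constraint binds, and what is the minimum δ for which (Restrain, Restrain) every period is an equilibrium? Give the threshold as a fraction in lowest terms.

the Island fleet; δ ≥ 15/16

the Island fleet's threshold: (26−11)/(26−10) = 15/16.
Co-op B's threshold: (66−43)/(66−29) = 23/37.
15/16 > 23/37, so the Island fleet binds and δ* = 15/16.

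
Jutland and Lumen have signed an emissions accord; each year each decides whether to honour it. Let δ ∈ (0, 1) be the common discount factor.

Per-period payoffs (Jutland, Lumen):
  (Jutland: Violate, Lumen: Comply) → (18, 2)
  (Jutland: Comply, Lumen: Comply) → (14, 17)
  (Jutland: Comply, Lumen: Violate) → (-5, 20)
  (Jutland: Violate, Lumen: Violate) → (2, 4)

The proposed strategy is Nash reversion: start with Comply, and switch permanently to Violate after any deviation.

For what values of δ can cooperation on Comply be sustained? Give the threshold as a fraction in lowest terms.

1/4

Jutland: cooperation gives 14 each period; deviation gives 18 once then 2 forever.
  14/(1−δ) ≥ 18 + 2δ/(1−δ) ⇒ δ ≥ 4/16 = 1/4.
Lumen: cooperation gives 17 each period; deviation gives 20 once then 4 forever.
  δ ≥ 3/16.
Both must hold, so the binding constraint is Jutland's: δ ≥ 1/4.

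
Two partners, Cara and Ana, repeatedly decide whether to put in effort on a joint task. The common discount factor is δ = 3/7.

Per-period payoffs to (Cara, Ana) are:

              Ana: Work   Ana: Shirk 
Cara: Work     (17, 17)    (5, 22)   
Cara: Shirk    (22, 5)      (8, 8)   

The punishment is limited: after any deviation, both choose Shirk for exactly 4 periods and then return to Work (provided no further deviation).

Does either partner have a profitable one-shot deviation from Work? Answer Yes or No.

A one-shot deviation gives 22 now, then 8 for 4 periods, then back to 17.
Gain from deviating: (22−17) today; loss: (17−8) in each of the next 4 periods.
No-deviation condition: (17−8)(δ+…+δ^4) ≥ 22−17, i.e. δ+…+δ^4 ≥ 5/9.
At δ = 3/7: δ+…+δ^4 = 0.7247 ≥ 0.5556.
So cooperation is sustainable.

No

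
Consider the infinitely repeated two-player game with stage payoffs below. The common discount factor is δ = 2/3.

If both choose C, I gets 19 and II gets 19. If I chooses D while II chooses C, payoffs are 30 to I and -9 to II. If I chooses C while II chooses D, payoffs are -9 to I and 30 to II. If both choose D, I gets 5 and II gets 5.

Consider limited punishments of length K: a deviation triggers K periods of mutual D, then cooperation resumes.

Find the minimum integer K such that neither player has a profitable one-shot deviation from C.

Need Σ_{k=1}^{K} δ^k ≥ (30−19)/(19−5) = 0.7857 at δ = 2/3.
At K = 1 the sum is 0.6667 < 0.7857; at K = 2 it is 1.1111 ≥ 0.7857.
So the minimum punishment length is K = 2.

2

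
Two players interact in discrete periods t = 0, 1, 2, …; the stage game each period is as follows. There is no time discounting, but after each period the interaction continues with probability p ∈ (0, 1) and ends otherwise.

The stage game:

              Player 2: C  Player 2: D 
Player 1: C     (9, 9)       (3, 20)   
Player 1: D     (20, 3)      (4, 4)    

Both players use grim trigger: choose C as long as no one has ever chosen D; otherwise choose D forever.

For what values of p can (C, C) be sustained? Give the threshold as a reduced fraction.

11/16

With no time discounting, the continuation probability p plays the role of the discount factor.
Grim-trigger IC: 9/(1−p) ≥ 20 + 4p/(1−p) ⇒ p ≥ (20−9)/(20−4) = 11/16.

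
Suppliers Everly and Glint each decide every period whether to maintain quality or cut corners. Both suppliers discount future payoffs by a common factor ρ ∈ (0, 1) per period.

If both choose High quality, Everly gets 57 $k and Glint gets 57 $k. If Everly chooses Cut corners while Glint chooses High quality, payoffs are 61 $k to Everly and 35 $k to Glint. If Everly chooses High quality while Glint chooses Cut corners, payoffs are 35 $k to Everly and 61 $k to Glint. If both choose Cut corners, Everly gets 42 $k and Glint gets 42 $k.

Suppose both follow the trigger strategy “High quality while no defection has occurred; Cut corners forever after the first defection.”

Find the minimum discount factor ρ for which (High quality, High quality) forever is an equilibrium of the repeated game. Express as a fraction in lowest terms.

4/19

Cooperation forever yields 57 each period: 57/(1−ρ).
Deviating yields 61 once, then 42 forever: 61 + 42ρ/(1−ρ).
No profitable deviation requires 57/(1−ρ) ≥ 61 + 42ρ/(1−ρ).
Multiplying by (1−ρ): 57 ≥ 61(1−ρ) + 42ρ = 61 − 19ρ.
So 19ρ ≥ 4, i.e. ρ ≥ 4/19.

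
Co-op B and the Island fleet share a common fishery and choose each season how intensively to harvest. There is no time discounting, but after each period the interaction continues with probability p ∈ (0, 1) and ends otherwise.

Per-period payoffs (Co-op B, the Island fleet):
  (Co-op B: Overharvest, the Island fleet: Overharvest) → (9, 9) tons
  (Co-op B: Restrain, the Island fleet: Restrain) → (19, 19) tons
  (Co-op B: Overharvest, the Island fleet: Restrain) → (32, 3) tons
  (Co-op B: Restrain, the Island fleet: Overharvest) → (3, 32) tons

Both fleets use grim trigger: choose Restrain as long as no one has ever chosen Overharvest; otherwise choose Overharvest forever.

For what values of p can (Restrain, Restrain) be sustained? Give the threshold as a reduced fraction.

With no time discounting, the continuation probability p plays the role of the discount factor.
Grim-trigger IC: 19/(1−p) ≥ 32 + 9p/(1−p) ⇒ p ≥ (32−19)/(32−9) = 13/23.

13/23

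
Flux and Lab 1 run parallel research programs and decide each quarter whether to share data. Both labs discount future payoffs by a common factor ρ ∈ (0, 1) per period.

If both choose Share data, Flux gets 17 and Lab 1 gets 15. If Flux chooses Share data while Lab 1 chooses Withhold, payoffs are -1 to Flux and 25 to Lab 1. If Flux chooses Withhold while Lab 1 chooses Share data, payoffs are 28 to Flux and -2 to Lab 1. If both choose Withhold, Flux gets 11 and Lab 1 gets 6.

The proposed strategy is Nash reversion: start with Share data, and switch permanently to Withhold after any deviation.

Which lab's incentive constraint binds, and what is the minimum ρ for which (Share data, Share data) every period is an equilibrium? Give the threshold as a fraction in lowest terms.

Flux; ρ ≥ 11/17

Flux: cooperation gives 17 each period; deviation gives 28 once then 11 forever.
  17/(1−ρ) ≥ 28 + 11ρ/(1−ρ) ⇒ ρ ≥ 11/17.
Lab 1: cooperation gives 15 each period; deviation gives 25 once then 6 forever.
  ρ ≥ 10/19.
Both must hold, so the binding constraint is Flux's: ρ ≥ 11/17.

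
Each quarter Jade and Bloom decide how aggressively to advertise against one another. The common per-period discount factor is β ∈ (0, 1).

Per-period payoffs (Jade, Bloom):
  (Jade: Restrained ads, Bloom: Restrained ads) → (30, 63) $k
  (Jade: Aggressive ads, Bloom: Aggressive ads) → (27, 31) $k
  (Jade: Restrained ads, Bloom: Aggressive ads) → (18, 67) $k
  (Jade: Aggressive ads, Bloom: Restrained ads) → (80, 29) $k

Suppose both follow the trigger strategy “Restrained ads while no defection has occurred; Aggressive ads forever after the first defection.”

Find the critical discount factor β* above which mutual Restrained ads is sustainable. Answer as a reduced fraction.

Jade: cooperation gives 30 each period; deviation gives 80 once then 27 forever.
  30/(1−β) ≥ 80 + 27β/(1−β) ⇒ β ≥ 50/53.
Bloom: cooperation gives 63 each period; deviation gives 67 once then 31 forever.
  β ≥ 4/36 = 1/9.
Both must hold, so the binding constraint is Jade's: β ≥ 50/53.

50/53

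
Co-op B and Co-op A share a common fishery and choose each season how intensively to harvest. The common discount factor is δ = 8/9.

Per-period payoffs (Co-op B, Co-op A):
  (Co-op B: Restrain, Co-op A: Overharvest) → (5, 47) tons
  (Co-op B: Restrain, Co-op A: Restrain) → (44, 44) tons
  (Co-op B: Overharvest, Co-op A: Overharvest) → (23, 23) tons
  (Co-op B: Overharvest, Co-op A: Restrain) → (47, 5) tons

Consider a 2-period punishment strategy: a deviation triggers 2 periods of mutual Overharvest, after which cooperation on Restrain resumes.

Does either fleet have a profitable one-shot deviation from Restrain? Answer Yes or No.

No

IC: δ+…+δ^2 ≥ (47−44)/(44−23) = 1/7.
At δ = 8/9: partial sum = 1.6790 ≥ 0.1429. Cooperation sustainable.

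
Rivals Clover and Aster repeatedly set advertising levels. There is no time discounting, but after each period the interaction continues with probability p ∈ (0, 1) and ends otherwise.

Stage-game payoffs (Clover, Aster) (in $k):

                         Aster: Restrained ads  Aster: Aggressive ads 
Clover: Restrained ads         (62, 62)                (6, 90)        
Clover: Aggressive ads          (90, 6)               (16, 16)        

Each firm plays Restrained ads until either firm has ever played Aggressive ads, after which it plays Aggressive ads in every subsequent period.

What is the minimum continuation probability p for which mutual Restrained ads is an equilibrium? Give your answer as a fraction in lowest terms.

Expected cooperation value is 62 + p·62 + p²·62 + … = 62/(1−p); deviation gives 90 + p·16/(1−p).
62 ≥ 90(1−p) + 16p ⇒ 74p ≥ 28 ⇒ p ≥ 28/74 = 14/37.

14/37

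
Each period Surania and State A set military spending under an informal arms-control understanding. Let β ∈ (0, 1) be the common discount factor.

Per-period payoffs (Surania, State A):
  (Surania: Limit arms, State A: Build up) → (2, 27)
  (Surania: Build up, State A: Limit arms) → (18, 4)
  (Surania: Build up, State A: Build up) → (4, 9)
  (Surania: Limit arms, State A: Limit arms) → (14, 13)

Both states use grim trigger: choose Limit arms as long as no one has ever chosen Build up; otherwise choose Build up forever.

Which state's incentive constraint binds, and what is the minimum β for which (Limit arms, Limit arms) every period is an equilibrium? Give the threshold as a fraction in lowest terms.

State A; β ≥ 7/9

Surania: cooperation gives 14 each period; deviation gives 18 once then 4 forever.
  14/(1−β) ≥ 18 + 4β/(1−β) ⇒ β ≥ 4/14 = 2/7.
State A: cooperation gives 13 each period; deviation gives 27 once then 9 forever.
  β ≥ 14/18 = 7/9.
Both must hold, so the binding constraint is State A's: β ≥ 7/9.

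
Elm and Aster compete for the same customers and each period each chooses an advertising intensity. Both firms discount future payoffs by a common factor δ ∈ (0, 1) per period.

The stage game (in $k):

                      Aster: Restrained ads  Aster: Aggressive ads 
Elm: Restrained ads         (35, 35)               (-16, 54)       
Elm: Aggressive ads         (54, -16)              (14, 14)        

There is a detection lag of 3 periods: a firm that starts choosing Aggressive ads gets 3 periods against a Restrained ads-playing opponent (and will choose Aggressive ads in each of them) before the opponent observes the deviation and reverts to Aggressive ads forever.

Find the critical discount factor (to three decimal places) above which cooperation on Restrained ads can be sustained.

0.780

The best deviation is to choose Aggressive ads for all 3 undetected periods, earning 54 each, then 14 forever once detected.
Deviation value: 54(1−δ^3)/(1−δ) + 14δ^3/(1−δ); cooperation value: 35/(1−δ).
IC: 35 ≥ 54(1−δ^3) + 14δ^3 = 54 − 40δ^3.
So δ^3 ≥ 19/40, giving δ ≥ (19/40)^(1/3) ≈ 0.780.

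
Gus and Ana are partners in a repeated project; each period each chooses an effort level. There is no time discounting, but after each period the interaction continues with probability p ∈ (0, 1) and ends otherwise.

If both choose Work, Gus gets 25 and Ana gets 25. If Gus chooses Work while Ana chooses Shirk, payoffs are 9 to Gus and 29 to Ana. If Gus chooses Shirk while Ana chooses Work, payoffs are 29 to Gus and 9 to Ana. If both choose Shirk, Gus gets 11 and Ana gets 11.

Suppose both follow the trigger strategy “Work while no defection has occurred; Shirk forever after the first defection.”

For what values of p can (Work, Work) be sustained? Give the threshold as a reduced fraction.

With no time discounting, the continuation probability p plays the role of the discount factor.
Grim-trigger IC: 25/(1−p) ≥ 29 + 11p/(1−p) ⇒ p ≥ (29−25)/(29−11) = 2/9.

2/9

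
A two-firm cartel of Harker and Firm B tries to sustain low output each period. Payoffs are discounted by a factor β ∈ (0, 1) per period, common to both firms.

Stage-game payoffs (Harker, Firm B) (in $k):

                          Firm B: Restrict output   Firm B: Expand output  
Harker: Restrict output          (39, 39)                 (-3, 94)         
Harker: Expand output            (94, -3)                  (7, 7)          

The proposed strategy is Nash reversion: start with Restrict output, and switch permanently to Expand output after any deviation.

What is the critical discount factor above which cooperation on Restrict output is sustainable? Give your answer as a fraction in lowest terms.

55/87

Under grim trigger the critical discount factor is (T−C)/(T−P) with T = 94, C = 39, P = 7.
β* = (94−39)/(94−7) = 55/87.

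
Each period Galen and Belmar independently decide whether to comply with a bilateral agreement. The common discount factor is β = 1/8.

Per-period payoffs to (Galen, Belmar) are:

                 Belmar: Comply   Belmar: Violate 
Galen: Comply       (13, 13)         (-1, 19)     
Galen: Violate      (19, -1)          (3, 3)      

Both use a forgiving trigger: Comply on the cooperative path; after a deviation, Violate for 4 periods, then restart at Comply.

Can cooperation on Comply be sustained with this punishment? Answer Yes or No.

No

Comparing payoff streams over the 5 periods until play realigns: cooperate → 13(1+β+…+β^4); deviate → 19 + 3(β+…+β^4).
Cooperation is sustained iff (13−3)(β+…+β^4) ≥ 19−13.
β+…+β^4 = 1/8·(1−(1/8)^4)/(1−1/8) = 0.1428, and (19−13)/(13−3) = 0.6000.
0.1428 < 0.6000, so cooperation is not sustainable.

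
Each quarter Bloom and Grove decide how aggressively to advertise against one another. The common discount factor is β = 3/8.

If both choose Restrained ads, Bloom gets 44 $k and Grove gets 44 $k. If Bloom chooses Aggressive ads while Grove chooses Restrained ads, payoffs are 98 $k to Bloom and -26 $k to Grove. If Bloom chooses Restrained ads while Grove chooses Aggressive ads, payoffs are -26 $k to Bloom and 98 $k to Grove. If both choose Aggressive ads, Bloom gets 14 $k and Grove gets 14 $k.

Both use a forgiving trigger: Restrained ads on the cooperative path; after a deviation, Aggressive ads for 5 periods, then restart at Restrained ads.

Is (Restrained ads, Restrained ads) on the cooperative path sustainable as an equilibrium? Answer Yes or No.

No

Comparing payoff streams over the 6 periods until play realigns: cooperate → 44(1+β+…+β^5); deviate → 98 + 14(β+…+β^5).
Cooperation is sustained iff (44−14)(β+…+β^5) ≥ 98−44.
β+…+β^5 = 3/8·(1−(3/8)^5)/(1−3/8) = 0.5956, and (98−44)/(44−14) = 1.8000.
0.5956 < 1.8000, so cooperation is not sustainable.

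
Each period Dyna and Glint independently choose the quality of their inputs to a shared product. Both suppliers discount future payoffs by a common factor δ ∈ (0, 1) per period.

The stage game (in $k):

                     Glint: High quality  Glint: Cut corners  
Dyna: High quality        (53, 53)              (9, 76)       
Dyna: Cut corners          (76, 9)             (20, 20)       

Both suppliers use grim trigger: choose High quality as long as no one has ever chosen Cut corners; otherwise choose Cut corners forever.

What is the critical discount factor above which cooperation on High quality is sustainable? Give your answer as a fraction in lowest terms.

23/56

Cooperation forever yields 53 each period: 53/(1−δ).
Deviating yields 76 once, then 20 forever: 76 + 20δ/(1−δ).
No profitable deviation requires 53/(1−δ) ≥ 76 + 20δ/(1−δ).
Multiplying by (1−δ): 53 ≥ 76(1−δ) + 20δ = 76 − 56δ.
So 56δ ≥ 23, i.e. δ ≥ 23/56.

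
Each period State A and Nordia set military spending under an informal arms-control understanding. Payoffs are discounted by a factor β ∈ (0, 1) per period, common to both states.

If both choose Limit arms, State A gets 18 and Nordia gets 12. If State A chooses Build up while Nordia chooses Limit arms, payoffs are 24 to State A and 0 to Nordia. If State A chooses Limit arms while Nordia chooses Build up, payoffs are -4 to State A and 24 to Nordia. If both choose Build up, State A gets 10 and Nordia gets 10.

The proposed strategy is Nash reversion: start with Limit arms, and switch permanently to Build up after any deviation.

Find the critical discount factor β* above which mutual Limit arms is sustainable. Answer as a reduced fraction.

6/7

State A's threshold: (24−18)/(24−10) = 3/7.
Nordia's threshold: (24−12)/(24−10) = 6/7.
3/7 < 6/7, so Nordia binds and β* = 6/7.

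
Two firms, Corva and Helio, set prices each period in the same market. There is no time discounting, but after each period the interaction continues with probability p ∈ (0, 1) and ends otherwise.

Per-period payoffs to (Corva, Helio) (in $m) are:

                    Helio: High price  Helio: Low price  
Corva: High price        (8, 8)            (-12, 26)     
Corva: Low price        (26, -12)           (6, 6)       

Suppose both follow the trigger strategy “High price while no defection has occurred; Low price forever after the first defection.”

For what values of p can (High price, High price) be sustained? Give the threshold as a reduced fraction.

9/10

Expected cooperation value is 8 + p·8 + p²·8 + … = 8/(1−p); deviation gives 26 + p·6/(1−p).
8 ≥ 26(1−p) + 6p ⇒ 20p ≥ 18 ⇒ p ≥ 18/20 = 9/10.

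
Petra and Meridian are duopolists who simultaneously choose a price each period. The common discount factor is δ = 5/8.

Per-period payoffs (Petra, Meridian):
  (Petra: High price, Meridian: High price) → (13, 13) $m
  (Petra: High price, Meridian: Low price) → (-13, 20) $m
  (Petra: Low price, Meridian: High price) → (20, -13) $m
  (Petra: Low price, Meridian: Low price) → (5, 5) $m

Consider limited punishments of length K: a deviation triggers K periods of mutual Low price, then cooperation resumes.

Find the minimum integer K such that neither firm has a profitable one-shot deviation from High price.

2

IC: δ(1−δ^K)/(1−δ) ≥ (20−13)/(13−5) = 7/8.
With δ = 5/8: need 1 − δ^K ≥ 7/8·(1−5/8)/(5/8), i.e. δ^K ≤ 0.4750.
Since (5/8)^1 = 0.6250 and (5/8)^2 = 0.3906, the smallest such K is 2.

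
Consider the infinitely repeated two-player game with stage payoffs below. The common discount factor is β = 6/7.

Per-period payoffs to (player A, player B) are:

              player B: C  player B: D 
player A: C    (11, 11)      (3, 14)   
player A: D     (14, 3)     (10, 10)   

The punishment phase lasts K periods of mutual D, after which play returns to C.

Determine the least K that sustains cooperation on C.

IC: β(1−β^K)/(1−β) ≥ (14−11)/(11−10) = 3.
With β = 6/7: need 1 − β^K ≥ 3·(1−6/7)/(6/7), i.e. β^K ≤ 0.5000.
Since (6/7)^4 = 0.5398 and (6/7)^5 = 0.4627, the smallest such K is 5.

5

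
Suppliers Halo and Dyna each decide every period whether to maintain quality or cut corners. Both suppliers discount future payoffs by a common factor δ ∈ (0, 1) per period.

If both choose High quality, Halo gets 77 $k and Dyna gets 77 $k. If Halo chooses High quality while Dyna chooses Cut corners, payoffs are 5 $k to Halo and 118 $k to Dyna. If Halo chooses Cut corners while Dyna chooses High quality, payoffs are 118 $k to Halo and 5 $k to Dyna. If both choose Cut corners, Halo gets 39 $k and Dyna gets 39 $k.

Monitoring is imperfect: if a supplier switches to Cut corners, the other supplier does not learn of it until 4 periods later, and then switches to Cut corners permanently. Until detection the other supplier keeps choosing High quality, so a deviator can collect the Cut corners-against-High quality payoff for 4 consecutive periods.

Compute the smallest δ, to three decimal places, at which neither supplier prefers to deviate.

Deviating for the 4 undetected periods gains 118−77 = 41 per period over cooperation, then loses 77−39 = 38 per period forever once punishment starts.
Gain: 41(1 + δ + … + δ^3); loss: 38·δ^4/(1−δ).
No profitable deviation ⇔ 41(1−δ^4) ≤ 38·δ^4, i.e. δ^4 ≥ 41/(41+38) = 41/79.
Hence δ ≥ (41/79)^(1/4) ≈ 0.849.

0.849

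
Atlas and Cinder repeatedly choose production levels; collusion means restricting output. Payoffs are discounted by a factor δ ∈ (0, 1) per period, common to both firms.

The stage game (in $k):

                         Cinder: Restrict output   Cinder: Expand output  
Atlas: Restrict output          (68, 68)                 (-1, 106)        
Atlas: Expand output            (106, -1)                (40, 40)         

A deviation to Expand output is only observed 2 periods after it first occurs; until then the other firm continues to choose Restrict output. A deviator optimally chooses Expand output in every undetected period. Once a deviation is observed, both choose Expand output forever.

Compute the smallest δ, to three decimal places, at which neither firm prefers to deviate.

A deviator earns 106 for 2 periods, then 40 forever; cooperating earns 68 forever. Multiplying the IC by (1−δ):
68 ≥ 106(1−δ^2) + 40δ^2, so 66·δ^2 ≥ 38 and δ^2 ≥ 19/33.
δ ≥ (19/33)^(1/2) ≈ 0.759.

0.759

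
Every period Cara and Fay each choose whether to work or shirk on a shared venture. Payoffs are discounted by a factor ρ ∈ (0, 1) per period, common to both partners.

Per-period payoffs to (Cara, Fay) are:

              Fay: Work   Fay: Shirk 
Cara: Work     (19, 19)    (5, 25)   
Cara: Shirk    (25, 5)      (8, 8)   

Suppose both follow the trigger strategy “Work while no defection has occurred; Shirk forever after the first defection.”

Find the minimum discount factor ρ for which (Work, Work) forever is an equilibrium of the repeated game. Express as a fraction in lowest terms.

6/17

One-period gain from deviating is 25 − 19 = 6. The loss is 19 − 8 = 11 in every subsequent period, with present value 11·ρ/(1−ρ).
Deviation is unprofitable when 11·ρ/(1−ρ) ≥ 6, i.e. ρ/(1−ρ) ≥ 6/11.
Equivalently ρ ≥ 6/(6+11) = 6/17.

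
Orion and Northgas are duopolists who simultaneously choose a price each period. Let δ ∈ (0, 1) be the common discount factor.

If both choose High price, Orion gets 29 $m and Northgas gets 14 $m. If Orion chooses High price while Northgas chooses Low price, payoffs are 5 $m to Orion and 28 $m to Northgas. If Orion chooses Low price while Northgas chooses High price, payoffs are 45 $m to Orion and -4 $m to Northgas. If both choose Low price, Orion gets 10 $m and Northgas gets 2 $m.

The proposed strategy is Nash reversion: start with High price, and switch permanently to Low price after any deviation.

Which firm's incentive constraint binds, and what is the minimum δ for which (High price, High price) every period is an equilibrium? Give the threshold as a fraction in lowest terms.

Orion's threshold: (45−29)/(45−10) = 16/35.
Northgas's threshold: (28−14)/(28−2) = 7/13.
16/35 < 7/13, so Northgas binds and δ* = 7/13.

Northgas; δ ≥ 7/13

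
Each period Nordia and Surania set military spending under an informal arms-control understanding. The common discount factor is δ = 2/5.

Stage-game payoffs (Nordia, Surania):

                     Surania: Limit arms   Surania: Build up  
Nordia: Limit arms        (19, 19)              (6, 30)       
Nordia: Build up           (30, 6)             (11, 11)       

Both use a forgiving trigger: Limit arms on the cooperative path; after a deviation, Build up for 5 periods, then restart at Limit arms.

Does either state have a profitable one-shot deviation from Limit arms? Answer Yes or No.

A one-shot deviation gives 30 now, then 11 for 5 periods, then back to 19.
Gain from deviating: (30−19) today; loss: (19−11) in each of the next 5 periods.
No-deviation condition: (19−11)(δ+…+δ^5) ≥ 30−19, i.e. δ+…+δ^5 ≥ 11/8.
At δ = 2/5: δ+…+δ^5 = 0.6598 < 1.3750.
So cooperation is not sustainable.

Yes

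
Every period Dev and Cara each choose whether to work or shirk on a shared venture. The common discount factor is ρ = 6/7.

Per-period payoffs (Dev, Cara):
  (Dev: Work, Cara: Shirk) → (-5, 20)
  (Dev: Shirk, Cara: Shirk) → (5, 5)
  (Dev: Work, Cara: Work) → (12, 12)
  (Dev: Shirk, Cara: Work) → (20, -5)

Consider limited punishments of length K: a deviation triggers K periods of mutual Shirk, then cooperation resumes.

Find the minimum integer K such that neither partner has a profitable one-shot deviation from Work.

Need Σ_{k=1}^{K} ρ^k ≥ (20−12)/(12−5) = 1.1429 at ρ = 6/7.
At K = 1 the sum is 0.8571 < 1.1429; at K = 2 it is 1.5918 ≥ 1.1429.
So the minimum punishment length is K = 2.

2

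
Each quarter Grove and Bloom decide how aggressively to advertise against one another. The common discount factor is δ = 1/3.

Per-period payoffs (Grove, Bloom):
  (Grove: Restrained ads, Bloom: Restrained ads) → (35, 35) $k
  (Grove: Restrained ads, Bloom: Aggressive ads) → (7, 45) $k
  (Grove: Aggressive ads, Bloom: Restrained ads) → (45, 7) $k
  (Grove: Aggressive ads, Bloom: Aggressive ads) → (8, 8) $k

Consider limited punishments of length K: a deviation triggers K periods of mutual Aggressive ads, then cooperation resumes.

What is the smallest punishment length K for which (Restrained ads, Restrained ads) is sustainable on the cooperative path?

Need Σ_{k=1}^{K} δ^k ≥ (45−35)/(35−8) = 0.3704 at δ = 1/3.
At K = 1 the sum is 0.3333 < 0.3704; at K = 2 it is 0.4444 ≥ 0.3704.
So the minimum punishment length is K = 2.

2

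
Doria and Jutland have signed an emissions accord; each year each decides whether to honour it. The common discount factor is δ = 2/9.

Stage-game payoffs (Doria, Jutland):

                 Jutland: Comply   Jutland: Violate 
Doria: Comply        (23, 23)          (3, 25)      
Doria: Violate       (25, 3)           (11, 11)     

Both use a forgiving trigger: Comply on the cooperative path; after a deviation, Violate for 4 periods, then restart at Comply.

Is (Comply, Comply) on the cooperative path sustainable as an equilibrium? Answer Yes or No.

IC: δ+…+δ^4 ≥ (25−23)/(23−11) = 1/6.
At δ = 2/9: partial sum = 0.2850 ≥ 0.1667. Cooperation sustainable.

Yes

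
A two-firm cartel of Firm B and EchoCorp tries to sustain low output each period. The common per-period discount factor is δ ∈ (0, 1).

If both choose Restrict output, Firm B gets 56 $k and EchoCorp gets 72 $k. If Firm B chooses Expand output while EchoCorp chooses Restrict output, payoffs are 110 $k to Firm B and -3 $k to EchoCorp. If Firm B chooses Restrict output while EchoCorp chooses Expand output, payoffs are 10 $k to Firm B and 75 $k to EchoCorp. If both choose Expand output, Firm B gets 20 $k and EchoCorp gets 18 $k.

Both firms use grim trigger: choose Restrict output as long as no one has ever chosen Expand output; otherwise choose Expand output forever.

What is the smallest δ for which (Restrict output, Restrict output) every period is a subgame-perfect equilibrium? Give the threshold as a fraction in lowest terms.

Firm B: cooperation gives 56 each period; deviation gives 110 once then 20 forever.
  56/(1−δ) ≥ 110 + 20δ/(1−δ) ⇒ δ ≥ 54/90 = 3/5.
EchoCorp: cooperation gives 72 each period; deviation gives 75 once then 18 forever.
  δ ≥ 3/57 = 1/19.
Both must hold, so the binding constraint is Firm B's: δ ≥ 3/5.

3/5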